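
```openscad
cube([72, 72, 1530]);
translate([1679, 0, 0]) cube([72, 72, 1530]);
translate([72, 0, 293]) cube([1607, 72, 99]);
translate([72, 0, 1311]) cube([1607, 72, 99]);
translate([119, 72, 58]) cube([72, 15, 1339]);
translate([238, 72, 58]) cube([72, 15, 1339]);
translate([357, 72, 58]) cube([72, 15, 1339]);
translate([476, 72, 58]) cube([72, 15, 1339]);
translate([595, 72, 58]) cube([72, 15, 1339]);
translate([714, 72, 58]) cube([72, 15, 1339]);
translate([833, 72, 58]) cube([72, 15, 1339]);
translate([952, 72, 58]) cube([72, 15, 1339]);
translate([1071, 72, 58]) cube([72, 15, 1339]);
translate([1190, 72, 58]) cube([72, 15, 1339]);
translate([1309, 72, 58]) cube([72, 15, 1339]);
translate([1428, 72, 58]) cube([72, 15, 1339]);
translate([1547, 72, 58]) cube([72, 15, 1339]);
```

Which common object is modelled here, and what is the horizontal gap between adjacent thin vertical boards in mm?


A fence section. The picket gap is 47 mm.

Two posts, two rails, 13 pickets — a fence section. Span 1607 mm holds 13 pickets of 72 mm with 14 equal gaps: ⌊(1607 − 13·72) / 14⌋ = 47 mm.


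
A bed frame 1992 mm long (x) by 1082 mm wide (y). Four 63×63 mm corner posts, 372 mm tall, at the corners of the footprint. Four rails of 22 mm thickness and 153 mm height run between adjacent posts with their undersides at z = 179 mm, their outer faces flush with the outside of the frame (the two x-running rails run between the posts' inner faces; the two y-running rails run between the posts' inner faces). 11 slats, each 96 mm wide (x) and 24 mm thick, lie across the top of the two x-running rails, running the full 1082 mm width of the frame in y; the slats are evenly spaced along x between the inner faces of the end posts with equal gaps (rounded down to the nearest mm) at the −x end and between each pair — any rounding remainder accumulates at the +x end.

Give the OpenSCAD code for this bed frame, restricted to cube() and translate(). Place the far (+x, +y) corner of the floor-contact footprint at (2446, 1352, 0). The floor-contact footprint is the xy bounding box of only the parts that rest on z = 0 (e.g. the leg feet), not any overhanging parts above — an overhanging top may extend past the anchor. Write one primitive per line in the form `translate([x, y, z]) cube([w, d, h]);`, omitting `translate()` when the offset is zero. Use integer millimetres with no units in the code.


translate([454, 270, 0]) cube([63, 63, 372]);
translate([454, 1289, 0]) cube([63, 63, 372]);
translate([2383, 270, 0]) cube([63, 63, 372]);
translate([2383, 1289, 0]) cube([63, 63, 372]);
translate([517, 270, 179]) cube([1866, 22, 153]);
translate([517, 1330, 179]) cube([1866, 22, 153]);
translate([454, 333, 179]) cube([22, 956, 153]);
translate([2424, 333, 179]) cube([22, 956, 153]);
translate([584, 270, 332]) cube([96, 1082, 24]);
translate([747, 270, 332]) cube([96, 1082, 24]);
translate([910, 270, 332]) cube([96, 1082, 24]);
translate([1073, 270, 332]) cube([96, 1082, 24]);
translate([1236, 270, 332]) cube([96, 1082, 24]);
translate([1399, 270, 332]) cube([96, 1082, 24]);
translate([1562, 270, 332]) cube([96, 1082, 24]);
translate([1725, 270, 332]) cube([96, 1082, 24]);
translate([1888, 270, 332]) cube([96, 1082, 24]);
translate([2051, 270, 332]) cube([96, 1082, 24]);
translate([2214, 270, 332]) cube([96, 1082, 24]);


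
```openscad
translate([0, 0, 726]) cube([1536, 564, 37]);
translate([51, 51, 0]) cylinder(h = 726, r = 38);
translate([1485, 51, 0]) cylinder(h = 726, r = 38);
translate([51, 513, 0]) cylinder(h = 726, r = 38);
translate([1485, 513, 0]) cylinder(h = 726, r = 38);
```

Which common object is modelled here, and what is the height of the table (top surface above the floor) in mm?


A table. The table height is 763 mm.

A 1536×564×37 slab sits at z = 726 on four Ø76 mm round legs — a table. The top surface is at 726 + 37 = 763 mm.


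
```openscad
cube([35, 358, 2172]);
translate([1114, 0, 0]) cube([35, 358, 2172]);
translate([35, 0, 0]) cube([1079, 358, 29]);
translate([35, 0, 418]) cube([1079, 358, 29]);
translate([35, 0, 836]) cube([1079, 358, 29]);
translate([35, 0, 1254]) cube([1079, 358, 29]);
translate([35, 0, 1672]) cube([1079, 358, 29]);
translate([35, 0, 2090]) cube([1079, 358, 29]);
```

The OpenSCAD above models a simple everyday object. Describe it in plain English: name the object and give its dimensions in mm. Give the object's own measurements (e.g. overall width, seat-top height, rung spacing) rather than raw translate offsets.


An open bookshelf. Two side panels, each 35 mm thick, 358 mm deep and 2172 mm tall, stand 1149 mm apart (outside-to-outside). Between them sit 6 shelves, each 29 mm thick and 358 mm deep, spanning the full gap between the sides. The bottom shelf rests on the floor (its underside at z = 0) and the clear gap between one shelf's top and the next shelf's underside is 389 mm.


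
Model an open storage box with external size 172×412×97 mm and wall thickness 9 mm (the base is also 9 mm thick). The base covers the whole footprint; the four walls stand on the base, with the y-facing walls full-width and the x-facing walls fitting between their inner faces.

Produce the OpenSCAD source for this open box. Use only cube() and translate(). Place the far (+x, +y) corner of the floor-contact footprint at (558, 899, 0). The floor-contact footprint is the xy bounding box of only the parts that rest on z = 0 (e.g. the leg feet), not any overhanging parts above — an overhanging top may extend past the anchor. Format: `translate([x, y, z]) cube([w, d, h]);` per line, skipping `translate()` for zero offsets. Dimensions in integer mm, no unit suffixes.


translate([386, 487, 0]) cube([172, 412, 9]);
translate([386, 487, 9]) cube([172, 9, 88]);
translate([386, 890, 9]) cube([172, 9, 88]);
translate([386, 496, 9]) cube([9, 394, 88]);
translate([549, 496, 9]) cube([9, 394, 88]);


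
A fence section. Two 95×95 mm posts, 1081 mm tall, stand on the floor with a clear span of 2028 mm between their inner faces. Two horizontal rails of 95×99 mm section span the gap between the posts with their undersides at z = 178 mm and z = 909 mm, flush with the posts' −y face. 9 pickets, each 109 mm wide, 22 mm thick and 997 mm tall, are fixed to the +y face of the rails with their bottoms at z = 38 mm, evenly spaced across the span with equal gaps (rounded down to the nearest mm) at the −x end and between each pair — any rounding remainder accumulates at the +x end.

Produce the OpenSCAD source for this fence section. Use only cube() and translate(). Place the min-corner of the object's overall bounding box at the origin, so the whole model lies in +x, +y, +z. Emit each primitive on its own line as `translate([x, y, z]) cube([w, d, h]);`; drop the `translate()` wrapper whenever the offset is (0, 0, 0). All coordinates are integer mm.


cube([95, 95, 1081]);
translate([2123, 0, 0]) cube([95, 95, 1081]);
translate([95, 0, 178]) cube([2028, 95, 99]);
translate([95, 0, 909]) cube([2028, 95, 99]);
translate([199, 95, 38]) cube([109, 22, 997]);
translate([412, 95, 38]) cube([109, 22, 997]);
translate([625, 95, 38]) cube([109, 22, 997]);
translate([838, 95, 38]) cube([109, 22, 997]);
translate([1051, 95, 38]) cube([109, 22, 997]);
translate([1264, 95, 38]) cube([109, 22, 997]);
translate([1477, 95, 38]) cube([109, 22, 997]);
translate([1690, 95, 38]) cube([109, 22, 997]);
translate([1903, 95, 38]) cube([109, 22, 997]);


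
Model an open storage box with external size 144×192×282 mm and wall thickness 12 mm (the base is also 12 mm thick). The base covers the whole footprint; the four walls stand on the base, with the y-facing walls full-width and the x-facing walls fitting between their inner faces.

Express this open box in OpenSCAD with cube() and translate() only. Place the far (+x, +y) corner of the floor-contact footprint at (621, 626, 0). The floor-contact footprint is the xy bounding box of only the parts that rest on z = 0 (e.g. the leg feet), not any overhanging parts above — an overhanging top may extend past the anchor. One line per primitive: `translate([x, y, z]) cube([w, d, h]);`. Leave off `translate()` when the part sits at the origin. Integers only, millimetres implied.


translate([477, 434, 0]) cube([144, 192, 12]);
translate([477, 434, 12]) cube([144, 12, 270]);
translate([477, 614, 12]) cube([144, 12, 270]);
translate([477, 446, 12]) cube([12, 168, 270]);
translate([609, 446, 12]) cube([12, 168, 270]);


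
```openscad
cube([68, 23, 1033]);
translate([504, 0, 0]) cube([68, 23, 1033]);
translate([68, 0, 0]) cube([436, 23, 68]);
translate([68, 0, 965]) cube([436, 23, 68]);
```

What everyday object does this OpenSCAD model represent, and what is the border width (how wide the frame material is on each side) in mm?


A picture frame. The border width is 68 mm.

Four thin pieces enclosing a rectangular opening — a picture frame. The two full-height stiles are 1033 mm tall; the top rail sits at z = 965 and is 68 mm tall, so the border above the opening is 1033 − 965 = 68 mm, matching the stile x-width.


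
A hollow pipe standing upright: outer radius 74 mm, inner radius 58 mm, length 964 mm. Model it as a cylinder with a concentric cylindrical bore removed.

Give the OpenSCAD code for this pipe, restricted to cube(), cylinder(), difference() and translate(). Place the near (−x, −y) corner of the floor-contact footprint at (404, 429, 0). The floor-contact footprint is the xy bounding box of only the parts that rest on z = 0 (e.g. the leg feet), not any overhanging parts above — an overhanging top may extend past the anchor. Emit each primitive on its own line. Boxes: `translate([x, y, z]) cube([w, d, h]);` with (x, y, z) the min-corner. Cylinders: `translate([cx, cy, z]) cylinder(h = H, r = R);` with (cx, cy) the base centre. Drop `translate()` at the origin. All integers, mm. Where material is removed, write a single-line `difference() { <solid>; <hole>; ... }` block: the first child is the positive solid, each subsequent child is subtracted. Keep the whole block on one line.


difference() { translate([478, 503, 0]) cylinder(h = 964, r = 74); translate([478, 503, 0]) cylinder(h = 964, r = 58); }


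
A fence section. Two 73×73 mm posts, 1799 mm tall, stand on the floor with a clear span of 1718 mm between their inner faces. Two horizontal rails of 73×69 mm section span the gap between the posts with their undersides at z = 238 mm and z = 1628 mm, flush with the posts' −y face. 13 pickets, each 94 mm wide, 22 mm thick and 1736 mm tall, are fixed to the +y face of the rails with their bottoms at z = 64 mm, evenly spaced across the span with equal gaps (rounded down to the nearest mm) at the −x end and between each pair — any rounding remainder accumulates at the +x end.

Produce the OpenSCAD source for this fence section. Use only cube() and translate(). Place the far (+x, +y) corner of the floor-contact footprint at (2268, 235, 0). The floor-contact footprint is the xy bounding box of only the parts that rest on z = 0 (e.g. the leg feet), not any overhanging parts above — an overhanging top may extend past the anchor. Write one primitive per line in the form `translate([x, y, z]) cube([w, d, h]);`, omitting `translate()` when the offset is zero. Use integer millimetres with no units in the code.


translate([404, 162, 0]) cube([73, 73, 1799]);
translate([2195, 162, 0]) cube([73, 73, 1799]);
translate([477, 162, 238]) cube([1718, 73, 69]);
translate([477, 162, 1628]) cube([1718, 73, 69]);
translate([512, 235, 64]) cube([94, 22, 1736]);
translate([641, 235, 64]) cube([94, 22, 1736]);
translate([770, 235, 64]) cube([94, 22, 1736]);
translate([899, 235, 64]) cube([94, 22, 1736]);
translate([1028, 235, 64]) cube([94, 22, 1736]);
translate([1157, 235, 64]) cube([94, 22, 1736]);
translate([1286, 235, 64]) cube([94, 22, 1736]);
translate([1415, 235, 64]) cube([94, 22, 1736]);
translate([1544, 235, 64]) cube([94, 22, 1736]);
translate([1673, 235, 64]) cube([94, 22, 1736]);
translate([1802, 235, 64]) cube([94, 22, 1736]);
translate([1931, 235, 64]) cube([94, 22, 1736]);
translate([2060, 235, 64]) cube([94, 22, 1736]);


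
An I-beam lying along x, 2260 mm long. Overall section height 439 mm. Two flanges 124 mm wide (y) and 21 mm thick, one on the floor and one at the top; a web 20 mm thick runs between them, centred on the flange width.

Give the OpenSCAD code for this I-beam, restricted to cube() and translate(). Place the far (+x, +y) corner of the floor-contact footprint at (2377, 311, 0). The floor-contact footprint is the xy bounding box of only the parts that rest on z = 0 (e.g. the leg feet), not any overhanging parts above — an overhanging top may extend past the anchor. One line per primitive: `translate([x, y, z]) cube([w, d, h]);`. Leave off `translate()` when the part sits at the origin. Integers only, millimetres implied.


translate([117, 187, 0]) cube([2260, 124, 21]);
translate([117, 239, 21]) cube([2260, 20, 397]);
translate([117, 187, 418]) cube([2260, 124, 21]);


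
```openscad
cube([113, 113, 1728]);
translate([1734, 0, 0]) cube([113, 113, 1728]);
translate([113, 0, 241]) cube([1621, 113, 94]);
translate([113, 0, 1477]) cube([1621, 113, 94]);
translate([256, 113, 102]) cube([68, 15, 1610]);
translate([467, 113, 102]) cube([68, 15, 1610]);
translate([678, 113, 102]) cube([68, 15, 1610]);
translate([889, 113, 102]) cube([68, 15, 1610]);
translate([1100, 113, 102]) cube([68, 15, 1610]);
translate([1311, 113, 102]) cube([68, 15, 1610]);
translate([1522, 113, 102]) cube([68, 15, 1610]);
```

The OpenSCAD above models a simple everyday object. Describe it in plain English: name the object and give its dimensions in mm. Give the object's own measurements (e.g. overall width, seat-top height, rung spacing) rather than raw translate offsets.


A fence section. Two 113×113 mm posts, 1728 mm tall, stand on the floor with a clear span of 1621 mm between their inner faces. Two horizontal rails of 113×94 mm section span the gap between the posts with their undersides at z = 241 mm and z = 1477 mm, flush with the posts' −y face. 7 pickets, each 68 mm wide, 15 mm thick and 1610 mm tall, are fixed to the +y face of the rails with their bottoms at z = 102 mm, spaced across the span with a 143 mm gap after the −x post and between neighbouring pickets, with 144 mm left before the +x post.


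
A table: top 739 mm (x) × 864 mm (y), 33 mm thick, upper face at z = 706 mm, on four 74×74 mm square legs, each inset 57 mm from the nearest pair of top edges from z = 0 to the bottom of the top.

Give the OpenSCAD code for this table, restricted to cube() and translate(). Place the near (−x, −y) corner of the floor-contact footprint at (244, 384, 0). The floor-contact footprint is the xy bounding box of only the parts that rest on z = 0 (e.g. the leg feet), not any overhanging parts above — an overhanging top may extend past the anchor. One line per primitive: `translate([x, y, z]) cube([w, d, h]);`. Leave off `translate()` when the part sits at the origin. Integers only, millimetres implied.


translate([187, 327, 673]) cube([739, 864, 33]);
translate([244, 384, 0]) cube([74, 74, 673]);
translate([795, 384, 0]) cube([74, 74, 673]);
translate([244, 1060, 0]) cube([74, 74, 673]);
translate([795, 1060, 0]) cube([74, 74, 673]);


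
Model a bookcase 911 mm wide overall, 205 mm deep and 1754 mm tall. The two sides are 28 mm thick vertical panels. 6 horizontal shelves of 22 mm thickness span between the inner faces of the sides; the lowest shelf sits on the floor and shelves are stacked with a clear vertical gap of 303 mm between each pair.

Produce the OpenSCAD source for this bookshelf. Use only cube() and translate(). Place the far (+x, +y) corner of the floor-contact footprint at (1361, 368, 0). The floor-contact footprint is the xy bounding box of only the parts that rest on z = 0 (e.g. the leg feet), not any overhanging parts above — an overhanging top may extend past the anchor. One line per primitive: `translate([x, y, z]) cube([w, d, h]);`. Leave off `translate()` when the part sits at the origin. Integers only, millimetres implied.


translate([450, 163, 0]) cube([28, 205, 1754]);
translate([1333, 163, 0]) cube([28, 205, 1754]);
translate([478, 163, 0]) cube([855, 205, 22]);
translate([478, 163, 325]) cube([855, 205, 22]);
translate([478, 163, 650]) cube([855, 205, 22]);
translate([478, 163, 975]) cube([855, 205, 22]);
translate([478, 163, 1300]) cube([855, 205, 22]);
translate([478, 163, 1625]) cube([855, 205, 22]);


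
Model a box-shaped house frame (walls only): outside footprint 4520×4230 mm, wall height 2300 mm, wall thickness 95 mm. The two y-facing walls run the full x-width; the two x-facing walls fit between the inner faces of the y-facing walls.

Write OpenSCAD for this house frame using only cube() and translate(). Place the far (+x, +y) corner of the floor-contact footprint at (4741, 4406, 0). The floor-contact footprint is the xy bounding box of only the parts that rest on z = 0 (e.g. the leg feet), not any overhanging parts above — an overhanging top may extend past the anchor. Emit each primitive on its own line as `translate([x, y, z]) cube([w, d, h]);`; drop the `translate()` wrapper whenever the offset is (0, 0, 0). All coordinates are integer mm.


translate([221, 176, 0]) cube([4520, 95, 2300]);
translate([221, 4311, 0]) cube([4520, 95, 2300]);
translate([221, 271, 0]) cube([95, 4040, 2300]);
translate([4646, 271, 0]) cube([95, 4040, 2300]);


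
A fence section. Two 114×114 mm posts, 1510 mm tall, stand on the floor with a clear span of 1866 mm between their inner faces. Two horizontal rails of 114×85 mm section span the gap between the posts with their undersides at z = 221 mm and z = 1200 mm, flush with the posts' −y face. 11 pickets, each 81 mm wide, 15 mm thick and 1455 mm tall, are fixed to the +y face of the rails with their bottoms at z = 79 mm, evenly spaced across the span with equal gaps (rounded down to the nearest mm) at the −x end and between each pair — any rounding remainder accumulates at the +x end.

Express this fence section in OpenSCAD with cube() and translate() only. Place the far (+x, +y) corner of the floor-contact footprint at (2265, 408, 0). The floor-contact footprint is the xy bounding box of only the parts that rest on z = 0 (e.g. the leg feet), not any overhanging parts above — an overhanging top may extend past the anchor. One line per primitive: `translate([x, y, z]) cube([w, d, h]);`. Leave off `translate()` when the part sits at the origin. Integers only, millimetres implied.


translate([171, 294, 0]) cube([114, 114, 1510]);
translate([2151, 294, 0]) cube([114, 114, 1510]);
translate([285, 294, 221]) cube([1866, 114, 85]);
translate([285, 294, 1200]) cube([1866, 114, 85]);
translate([366, 408, 79]) cube([81, 15, 1455]);
translate([528, 408, 79]) cube([81, 15, 1455]);
translate([690, 408, 79]) cube([81, 15, 1455]);
translate([852, 408, 79]) cube([81, 15, 1455]);
translate([1014, 408, 79]) cube([81, 15, 1455]);
translate([1176, 408, 79]) cube([81, 15, 1455]);
translate([1338, 408, 79]) cube([81, 15, 1455]);
translate([1500, 408, 79]) cube([81, 15, 1455]);
translate([1662, 408, 79]) cube([81, 15, 1455]);
translate([1824, 408, 79]) cube([81, 15, 1455]);
translate([1986, 408, 79]) cube([81, 15, 1455]);


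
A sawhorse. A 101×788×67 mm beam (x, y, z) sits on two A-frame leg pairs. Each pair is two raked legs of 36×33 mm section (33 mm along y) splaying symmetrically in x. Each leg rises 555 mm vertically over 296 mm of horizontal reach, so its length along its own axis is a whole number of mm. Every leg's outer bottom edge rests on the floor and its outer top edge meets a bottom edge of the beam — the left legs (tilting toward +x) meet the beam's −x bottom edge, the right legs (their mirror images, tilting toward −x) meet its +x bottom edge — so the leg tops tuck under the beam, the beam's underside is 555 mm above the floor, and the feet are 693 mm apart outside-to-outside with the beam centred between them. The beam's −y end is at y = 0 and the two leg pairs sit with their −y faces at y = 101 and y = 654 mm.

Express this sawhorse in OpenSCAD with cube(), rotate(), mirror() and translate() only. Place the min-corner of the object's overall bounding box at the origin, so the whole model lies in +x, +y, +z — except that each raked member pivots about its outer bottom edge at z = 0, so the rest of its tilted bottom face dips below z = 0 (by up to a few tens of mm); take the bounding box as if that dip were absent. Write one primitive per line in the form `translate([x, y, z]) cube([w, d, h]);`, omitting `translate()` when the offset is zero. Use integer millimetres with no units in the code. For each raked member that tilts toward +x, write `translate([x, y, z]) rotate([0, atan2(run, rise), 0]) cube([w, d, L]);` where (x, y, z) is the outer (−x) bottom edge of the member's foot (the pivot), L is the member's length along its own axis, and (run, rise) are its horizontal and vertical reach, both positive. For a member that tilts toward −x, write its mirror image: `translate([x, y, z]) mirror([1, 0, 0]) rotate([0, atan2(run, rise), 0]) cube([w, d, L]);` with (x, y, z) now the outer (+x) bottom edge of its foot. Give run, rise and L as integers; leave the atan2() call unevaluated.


// leg length = √(296² + 555²) = 629
// right-leg outer foot x = 2·296 + 101 = 693
// beam min-corner = (296, 0, 555)
translate([296, 0, 555]) cube([101, 788, 67]);
translate([0, 101, 0]) rotate([0, atan2(296, 555), 0]) cube([36, 33, 629]);
translate([693, 101, 0]) mirror([1, 0, 0]) rotate([0, atan2(296, 555), 0]) cube([36, 33, 629]);
translate([0, 654, 0]) rotate([0, atan2(296, 555), 0]) cube([36, 33, 629]);
translate([693, 654, 0]) mirror([1, 0, 0]) rotate([0, atan2(296, 555), 0]) cube([36, 33, 629]);


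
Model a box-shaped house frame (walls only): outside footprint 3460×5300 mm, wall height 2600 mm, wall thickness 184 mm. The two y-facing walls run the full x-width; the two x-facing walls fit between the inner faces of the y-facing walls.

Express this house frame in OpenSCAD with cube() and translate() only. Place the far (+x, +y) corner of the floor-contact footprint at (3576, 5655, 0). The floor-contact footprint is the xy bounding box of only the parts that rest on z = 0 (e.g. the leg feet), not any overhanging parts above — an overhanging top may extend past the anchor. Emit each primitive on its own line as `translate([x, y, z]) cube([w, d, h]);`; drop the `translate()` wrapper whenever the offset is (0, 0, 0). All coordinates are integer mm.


translate([116, 355, 0]) cube([3460, 184, 2600]);
translate([116, 5471, 0]) cube([3460, 184, 2600]);
translate([116, 539, 0]) cube([184, 4932, 2600]);
translate([3392, 539, 0]) cube([184, 4932, 2600]);


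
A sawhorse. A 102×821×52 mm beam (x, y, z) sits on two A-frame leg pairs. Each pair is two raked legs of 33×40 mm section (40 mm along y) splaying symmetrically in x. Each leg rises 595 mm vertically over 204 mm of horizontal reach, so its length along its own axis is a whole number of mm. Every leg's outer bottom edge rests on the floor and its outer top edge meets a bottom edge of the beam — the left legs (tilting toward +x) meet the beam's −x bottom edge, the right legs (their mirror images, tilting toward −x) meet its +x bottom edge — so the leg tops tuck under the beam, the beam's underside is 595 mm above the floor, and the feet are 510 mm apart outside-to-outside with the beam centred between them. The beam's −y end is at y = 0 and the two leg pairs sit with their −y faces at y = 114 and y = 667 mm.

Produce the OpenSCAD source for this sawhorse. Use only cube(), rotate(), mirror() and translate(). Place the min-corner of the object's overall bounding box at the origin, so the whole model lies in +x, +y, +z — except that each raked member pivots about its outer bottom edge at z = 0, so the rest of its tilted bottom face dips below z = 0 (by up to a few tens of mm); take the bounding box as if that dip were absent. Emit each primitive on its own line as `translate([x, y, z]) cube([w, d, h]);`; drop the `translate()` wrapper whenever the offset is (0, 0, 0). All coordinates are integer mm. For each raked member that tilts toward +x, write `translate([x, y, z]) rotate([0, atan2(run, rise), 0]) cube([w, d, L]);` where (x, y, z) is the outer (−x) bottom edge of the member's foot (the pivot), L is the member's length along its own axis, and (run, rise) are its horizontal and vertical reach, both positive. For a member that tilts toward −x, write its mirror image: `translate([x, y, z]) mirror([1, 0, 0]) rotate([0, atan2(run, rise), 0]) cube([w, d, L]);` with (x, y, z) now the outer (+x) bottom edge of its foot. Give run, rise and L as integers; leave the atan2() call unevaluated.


// leg length = √(204² + 595²) = 629
// right-leg outer foot x = 2·204 + 102 = 510
// beam min-corner = (204, 0, 595)
translate([204, 0, 595]) cube([102, 821, 52]);
translate([0, 114, 0]) rotate([0, atan2(204, 595), 0]) cube([33, 40, 629]);
translate([510, 114, 0]) mirror([1, 0, 0]) rotate([0, atan2(204, 595), 0]) cube([33, 40, 629]);
translate([0, 667, 0]) rotate([0, atan2(204, 595), 0]) cube([33, 40, 629]);
translate([510, 667, 0]) mirror([1, 0, 0]) rotate([0, atan2(204, 595), 0]) cube([33, 40, 629]);


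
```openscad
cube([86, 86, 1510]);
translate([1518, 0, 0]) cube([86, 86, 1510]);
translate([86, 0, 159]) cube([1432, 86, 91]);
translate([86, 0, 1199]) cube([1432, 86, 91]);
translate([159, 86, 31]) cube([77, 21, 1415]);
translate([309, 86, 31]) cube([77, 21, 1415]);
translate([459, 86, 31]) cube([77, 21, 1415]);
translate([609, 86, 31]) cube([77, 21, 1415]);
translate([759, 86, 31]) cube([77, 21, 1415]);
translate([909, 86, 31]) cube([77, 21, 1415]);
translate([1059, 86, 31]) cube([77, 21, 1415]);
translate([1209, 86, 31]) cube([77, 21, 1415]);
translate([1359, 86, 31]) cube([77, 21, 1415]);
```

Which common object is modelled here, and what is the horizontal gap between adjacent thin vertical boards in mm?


A fence section. The picket gap is 73 mm.

Two posts, two rails, 9 pickets — a fence section. Span 1432 mm holds 9 pickets of 77 mm with 10 equal gaps: ⌊(1432 − 9·77) / 10⌋ = 73 mm.


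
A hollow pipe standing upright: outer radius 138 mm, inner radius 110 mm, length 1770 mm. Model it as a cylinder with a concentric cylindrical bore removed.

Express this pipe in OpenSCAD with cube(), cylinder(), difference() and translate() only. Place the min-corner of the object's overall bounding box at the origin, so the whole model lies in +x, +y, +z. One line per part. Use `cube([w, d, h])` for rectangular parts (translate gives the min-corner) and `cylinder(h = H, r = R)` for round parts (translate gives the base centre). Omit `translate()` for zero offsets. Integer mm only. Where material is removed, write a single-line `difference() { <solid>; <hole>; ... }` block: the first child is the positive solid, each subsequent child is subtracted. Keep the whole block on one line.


difference() { translate([138, 138, 0]) cylinder(h = 1770, r = 138); translate([138, 138, 0]) cylinder(h = 1770, r = 110); }


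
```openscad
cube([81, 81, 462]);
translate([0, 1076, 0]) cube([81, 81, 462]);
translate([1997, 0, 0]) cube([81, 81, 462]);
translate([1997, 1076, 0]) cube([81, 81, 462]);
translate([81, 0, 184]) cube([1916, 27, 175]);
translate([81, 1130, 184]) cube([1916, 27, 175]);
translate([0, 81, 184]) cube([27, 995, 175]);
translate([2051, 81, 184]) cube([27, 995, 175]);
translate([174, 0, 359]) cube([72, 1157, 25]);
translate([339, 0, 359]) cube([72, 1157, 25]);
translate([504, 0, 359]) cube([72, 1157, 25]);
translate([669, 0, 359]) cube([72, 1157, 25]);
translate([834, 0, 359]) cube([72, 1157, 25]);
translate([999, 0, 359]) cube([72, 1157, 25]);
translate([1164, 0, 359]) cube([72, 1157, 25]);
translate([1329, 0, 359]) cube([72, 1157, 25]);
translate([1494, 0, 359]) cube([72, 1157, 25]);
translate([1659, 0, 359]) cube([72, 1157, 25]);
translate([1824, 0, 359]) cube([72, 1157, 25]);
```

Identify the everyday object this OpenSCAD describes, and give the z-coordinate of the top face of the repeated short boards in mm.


A bed frame. The slat-top height is 384 mm.

Four posts, four rails, and a row of slats — a bed frame. Slats sit on the rails at z = 184 + 175 = 359; with slat thickness 25, the top is 384 mm.


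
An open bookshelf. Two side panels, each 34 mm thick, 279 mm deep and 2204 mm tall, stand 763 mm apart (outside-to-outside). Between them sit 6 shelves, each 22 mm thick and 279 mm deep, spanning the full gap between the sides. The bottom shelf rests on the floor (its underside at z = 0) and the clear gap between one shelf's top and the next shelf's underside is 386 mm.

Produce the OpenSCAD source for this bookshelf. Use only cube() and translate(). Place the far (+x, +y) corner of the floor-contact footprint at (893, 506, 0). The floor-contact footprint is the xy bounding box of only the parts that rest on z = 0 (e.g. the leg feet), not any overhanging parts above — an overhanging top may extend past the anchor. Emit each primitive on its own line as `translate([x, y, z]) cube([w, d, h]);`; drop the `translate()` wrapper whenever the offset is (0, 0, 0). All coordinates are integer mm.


translate([130, 227, 0]) cube([34, 279, 2204]);
translate([859, 227, 0]) cube([34, 279, 2204]);
translate([164, 227, 0]) cube([695, 279, 22]);
translate([164, 227, 408]) cube([695, 279, 22]);
translate([164, 227, 816]) cube([695, 279, 22]);
translate([164, 227, 1224]) cube([695, 279, 22]);
translate([164, 227, 1632]) cube([695, 279, 22]);
translate([164, 227, 2040]) cube([695, 279, 22]);


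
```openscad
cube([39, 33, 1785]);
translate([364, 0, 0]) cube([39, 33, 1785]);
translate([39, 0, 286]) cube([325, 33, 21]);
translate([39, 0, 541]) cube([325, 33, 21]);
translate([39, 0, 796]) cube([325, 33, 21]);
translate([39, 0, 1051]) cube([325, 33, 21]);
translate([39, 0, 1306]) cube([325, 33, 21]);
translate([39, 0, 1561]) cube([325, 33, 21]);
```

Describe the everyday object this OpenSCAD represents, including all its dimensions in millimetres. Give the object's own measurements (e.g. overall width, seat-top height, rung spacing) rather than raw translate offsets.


A straight ladder. Two 39×33 mm vertical rails, 1785 mm tall, stand 403 mm apart (outside-to-outside) with their front faces coplanar on the −y side. 6 rungs, each 33 mm deep and 21 mm tall, span between the inner faces of the rails, front faces flush with the rails. The lowest rung's underside is at z = 286 mm and rungs are spaced 255 mm apart (underside to underside).


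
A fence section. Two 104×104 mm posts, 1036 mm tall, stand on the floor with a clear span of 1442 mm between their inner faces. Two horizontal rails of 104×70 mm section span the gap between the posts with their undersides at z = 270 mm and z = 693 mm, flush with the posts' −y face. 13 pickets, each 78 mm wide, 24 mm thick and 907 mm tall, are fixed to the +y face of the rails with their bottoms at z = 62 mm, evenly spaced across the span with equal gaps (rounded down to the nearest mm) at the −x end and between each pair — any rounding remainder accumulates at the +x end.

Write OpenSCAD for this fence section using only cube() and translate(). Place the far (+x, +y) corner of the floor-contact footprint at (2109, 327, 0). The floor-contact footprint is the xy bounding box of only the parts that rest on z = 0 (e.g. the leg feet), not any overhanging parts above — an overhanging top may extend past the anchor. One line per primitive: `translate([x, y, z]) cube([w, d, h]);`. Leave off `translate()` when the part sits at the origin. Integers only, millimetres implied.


translate([459, 223, 0]) cube([104, 104, 1036]);
translate([2005, 223, 0]) cube([104, 104, 1036]);
translate([563, 223, 270]) cube([1442, 104, 70]);
translate([563, 223, 693]) cube([1442, 104, 70]);
translate([593, 327, 62]) cube([78, 24, 907]);
translate([701, 327, 62]) cube([78, 24, 907]);
translate([809, 327, 62]) cube([78, 24, 907]);
translate([917, 327, 62]) cube([78, 24, 907]);
translate([1025, 327, 62]) cube([78, 24, 907]);
translate([1133, 327, 62]) cube([78, 24, 907]);
translate([1241, 327, 62]) cube([78, 24, 907]);
translate([1349, 327, 62]) cube([78, 24, 907]);
translate([1457, 327, 62]) cube([78, 24, 907]);
translate([1565, 327, 62]) cube([78, 24, 907]);
translate([1673, 327, 62]) cube([78, 24, 907]);
translate([1781, 327, 62]) cube([78, 24, 907]);
translate([1889, 327, 62]) cube([78, 24, 907]);


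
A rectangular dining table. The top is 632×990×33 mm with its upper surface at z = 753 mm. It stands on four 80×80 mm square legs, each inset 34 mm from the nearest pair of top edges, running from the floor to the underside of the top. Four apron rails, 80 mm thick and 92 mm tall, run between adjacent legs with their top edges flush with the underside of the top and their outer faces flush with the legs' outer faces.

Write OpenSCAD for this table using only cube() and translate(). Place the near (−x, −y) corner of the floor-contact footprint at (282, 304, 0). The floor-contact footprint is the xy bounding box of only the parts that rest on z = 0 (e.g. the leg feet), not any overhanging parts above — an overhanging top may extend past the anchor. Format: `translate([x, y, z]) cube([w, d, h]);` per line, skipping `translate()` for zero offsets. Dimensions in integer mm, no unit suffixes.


translate([248, 270, 720]) cube([632, 990, 33]);
translate([282, 304, 0]) cube([80, 80, 720]);
translate([766, 304, 0]) cube([80, 80, 720]);
translate([282, 1146, 0]) cube([80, 80, 720]);
translate([766, 1146, 0]) cube([80, 80, 720]);
translate([362, 304, 628]) cube([404, 80, 92]);
translate([362, 1146, 628]) cube([404, 80, 92]);
translate([282, 384, 628]) cube([80, 762, 92]);
translate([766, 384, 628]) cube([80, 762, 92]);


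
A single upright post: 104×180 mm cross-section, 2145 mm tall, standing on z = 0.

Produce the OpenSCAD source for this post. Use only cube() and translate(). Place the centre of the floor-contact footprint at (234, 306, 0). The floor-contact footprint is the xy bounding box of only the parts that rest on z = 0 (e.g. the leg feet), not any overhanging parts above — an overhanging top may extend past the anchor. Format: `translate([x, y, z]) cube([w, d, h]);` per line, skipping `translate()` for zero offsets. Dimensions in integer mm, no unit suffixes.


translate([182, 216, 0]) cube([104, 180, 2145]);


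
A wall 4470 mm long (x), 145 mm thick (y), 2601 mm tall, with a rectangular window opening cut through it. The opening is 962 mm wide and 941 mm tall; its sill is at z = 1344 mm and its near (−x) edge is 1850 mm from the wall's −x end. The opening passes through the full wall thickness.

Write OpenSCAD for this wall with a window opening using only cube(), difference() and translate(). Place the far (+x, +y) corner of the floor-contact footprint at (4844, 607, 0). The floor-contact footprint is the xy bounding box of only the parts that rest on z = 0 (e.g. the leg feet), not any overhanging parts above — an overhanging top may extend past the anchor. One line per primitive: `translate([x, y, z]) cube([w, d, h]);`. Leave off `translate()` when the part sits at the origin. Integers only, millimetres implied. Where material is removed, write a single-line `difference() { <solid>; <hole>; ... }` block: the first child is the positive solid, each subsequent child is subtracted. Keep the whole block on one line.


difference() { translate([374, 462, 0]) cube([4470, 145, 2601]); translate([2224, 462, 1344]) cube([962, 145, 941]); }


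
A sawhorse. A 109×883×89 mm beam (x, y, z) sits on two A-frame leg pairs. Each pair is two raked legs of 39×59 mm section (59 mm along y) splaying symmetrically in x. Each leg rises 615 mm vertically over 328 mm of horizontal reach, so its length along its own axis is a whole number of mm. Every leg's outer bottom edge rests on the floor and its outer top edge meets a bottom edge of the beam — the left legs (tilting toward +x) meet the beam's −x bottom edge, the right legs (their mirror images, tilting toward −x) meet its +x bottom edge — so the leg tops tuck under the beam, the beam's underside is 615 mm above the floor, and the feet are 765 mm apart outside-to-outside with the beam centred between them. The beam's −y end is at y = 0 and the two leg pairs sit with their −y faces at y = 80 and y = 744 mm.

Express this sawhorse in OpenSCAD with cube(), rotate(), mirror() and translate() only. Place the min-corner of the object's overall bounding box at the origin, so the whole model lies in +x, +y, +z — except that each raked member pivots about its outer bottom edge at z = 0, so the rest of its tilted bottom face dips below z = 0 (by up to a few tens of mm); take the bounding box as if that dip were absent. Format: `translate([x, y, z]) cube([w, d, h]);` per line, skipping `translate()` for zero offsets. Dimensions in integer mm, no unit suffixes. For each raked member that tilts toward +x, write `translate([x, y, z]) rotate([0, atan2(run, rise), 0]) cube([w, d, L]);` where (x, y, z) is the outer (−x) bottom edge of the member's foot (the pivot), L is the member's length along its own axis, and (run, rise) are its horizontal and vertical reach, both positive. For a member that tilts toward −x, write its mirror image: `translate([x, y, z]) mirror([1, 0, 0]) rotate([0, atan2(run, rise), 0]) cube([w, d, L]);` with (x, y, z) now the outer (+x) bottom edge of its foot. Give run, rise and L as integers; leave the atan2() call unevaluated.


// leg length = √(328² + 615²) = 697
// right-leg outer foot x = 2·328 + 109 = 765
// beam min-corner = (328, 0, 615)
translate([328, 0, 615]) cube([109, 883, 89]);
translate([0, 80, 0]) rotate([0, atan2(328, 615), 0]) cube([39, 59, 697]);
translate([765, 80, 0]) mirror([1, 0, 0]) rotate([0, atan2(328, 615), 0]) cube([39, 59, 697]);
translate([0, 744, 0]) rotate([0, atan2(328, 615), 0]) cube([39, 59, 697]);
translate([765, 744, 0]) mirror([1, 0, 0]) rotate([0, atan2(328, 615), 0]) cube([39, 59, 697]);


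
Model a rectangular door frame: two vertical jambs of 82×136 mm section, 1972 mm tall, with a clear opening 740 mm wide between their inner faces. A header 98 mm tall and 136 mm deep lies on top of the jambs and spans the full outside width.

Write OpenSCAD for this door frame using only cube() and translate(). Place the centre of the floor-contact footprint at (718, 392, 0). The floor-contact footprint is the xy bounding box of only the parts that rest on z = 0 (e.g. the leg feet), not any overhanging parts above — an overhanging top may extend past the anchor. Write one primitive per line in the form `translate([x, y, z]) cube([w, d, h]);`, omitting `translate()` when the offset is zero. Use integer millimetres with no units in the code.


translate([266, 324, 0]) cube([82, 136, 1972]);
translate([1088, 324, 0]) cube([82, 136, 1972]);
translate([266, 324, 1972]) cube([904, 136, 98]);


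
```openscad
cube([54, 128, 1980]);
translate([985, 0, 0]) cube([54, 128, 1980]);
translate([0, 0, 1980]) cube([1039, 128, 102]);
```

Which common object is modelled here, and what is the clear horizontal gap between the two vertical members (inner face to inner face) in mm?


A door frame. The clear opening width is 931 mm.

Two 1980 mm tall posts with a header on top — a door frame. The left jamb is 54 mm wide at x = 0; the right jamb starts at x = 985. The clear opening is 985 − 54 = 931 mm.


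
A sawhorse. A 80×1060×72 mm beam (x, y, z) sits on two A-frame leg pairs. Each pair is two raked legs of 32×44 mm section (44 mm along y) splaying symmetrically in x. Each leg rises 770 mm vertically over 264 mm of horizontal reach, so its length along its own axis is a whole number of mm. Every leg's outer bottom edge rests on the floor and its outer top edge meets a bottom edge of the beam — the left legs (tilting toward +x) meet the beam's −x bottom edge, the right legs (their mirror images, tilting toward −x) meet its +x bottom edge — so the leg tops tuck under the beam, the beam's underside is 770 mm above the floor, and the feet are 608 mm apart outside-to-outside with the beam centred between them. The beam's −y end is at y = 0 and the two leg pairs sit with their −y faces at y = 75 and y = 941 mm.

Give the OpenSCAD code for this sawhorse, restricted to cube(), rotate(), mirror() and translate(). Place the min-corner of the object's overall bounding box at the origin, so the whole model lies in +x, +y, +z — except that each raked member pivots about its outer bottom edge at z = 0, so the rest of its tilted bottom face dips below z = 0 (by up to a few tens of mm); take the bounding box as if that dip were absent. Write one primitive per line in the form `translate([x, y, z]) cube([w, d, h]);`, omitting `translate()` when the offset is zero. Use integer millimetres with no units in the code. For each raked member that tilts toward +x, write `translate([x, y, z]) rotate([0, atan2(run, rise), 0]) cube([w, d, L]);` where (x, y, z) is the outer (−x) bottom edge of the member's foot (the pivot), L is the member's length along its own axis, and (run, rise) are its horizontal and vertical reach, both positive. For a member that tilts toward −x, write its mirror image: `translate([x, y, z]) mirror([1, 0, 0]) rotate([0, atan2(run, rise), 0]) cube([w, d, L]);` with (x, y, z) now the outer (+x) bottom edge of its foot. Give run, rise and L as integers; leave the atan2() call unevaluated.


translate([264, 0, 770]) cube([80, 1060, 72]);
translate([0, 75, 0]) rotate([0, atan2(264, 770), 0]) cube([32, 44, 814]);
translate([608, 75, 0]) mirror([1, 0, 0]) rotate([0, atan2(264, 770), 0]) cube([32, 44, 814]);
translate([0, 941, 0]) rotate([0, atan2(264, 770), 0]) cube([32, 44, 814]);
translate([608, 941, 0]) mirror([1, 0, 0]) rotate([0, atan2(264, 770), 0]) cube([32, 44, 814]);
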